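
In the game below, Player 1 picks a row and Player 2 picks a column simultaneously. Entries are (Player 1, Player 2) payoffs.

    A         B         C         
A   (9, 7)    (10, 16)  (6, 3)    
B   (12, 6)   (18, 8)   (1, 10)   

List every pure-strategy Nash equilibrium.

None

Find each player's best response to every opponent strategy; NE are the intersections.
Player 1's best responses — vs A: B (payoff 12); vs B: B (payoff 18); vs C: A (payoff 6).
Player 2's best responses — vs A: B (payoff 16); vs B: C (payoff 10).
No cell has both players best-responding. For instance, Player 1's best reply to A is B, but against B Player 2 prefers C over A.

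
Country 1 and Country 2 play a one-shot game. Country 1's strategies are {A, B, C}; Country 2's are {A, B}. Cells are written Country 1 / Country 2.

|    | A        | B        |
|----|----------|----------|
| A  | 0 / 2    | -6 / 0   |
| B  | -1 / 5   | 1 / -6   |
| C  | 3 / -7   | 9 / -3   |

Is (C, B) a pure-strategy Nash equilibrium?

Holding Country 2 at B: Country 1 gets 9 from C, versus -6 from A, 1 from B. No profitable deviation for Country 1.
Holding Country 1 at C: Country 2 gets -3 from B, versus -7 from A. No profitable deviation for Country 2 either.

Yes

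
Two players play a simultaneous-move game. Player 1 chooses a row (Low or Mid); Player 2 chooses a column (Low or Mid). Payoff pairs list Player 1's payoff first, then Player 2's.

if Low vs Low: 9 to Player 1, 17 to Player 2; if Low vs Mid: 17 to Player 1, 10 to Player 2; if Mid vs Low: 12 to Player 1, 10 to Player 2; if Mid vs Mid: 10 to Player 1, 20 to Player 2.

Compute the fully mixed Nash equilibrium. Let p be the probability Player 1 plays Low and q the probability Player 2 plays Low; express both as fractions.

In a mixed NE each player is indifferent between their pure strategies, so the opponent's mix sets the indifference.
Player 2 indifferent between Low and Mid: p·17 + (1−p)·10 = p·10 + (1−p)·20 ⟹ 10 + 7p = 20 + (-10)p ⟹ p = 10/17.
Player 1 indifferent between Low and Mid: q·9 + (1−q)·17 = q·12 + (1−q)·10 ⟹ 17 + (-8)q = 10 + 2q ⟹ q = 7/10.

p = 10/17, q = 7/10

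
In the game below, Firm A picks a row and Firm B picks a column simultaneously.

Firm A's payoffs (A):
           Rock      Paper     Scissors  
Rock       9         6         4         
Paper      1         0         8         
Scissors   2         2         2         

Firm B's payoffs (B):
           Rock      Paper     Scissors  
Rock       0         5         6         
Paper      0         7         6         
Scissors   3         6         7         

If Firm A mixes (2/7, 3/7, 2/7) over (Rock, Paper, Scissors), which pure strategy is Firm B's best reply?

Compute Firm B's expected payoff from each pure strategy against the given mix.
Rock: (2/7)·0 + (3/7)·0 + (2/7)·3 = 6/7
Paper: (2/7)·5 + (3/7)·7 + (2/7)·6 = 43/7
Scissors: (2/7)·6 + (3/7)·6 + (2/7)·7 = 44/7
Highest expected payoff is 44/7, from Scissors.

Scissors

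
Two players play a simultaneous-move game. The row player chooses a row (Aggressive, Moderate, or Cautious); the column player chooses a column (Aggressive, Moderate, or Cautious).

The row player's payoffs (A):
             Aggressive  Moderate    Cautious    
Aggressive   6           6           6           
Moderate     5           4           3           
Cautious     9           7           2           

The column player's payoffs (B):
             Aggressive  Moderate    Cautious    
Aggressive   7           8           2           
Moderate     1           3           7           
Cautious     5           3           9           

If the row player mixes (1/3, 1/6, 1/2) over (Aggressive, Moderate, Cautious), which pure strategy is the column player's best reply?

Cautious

The column player's best reply maximizes expected payoff against the mix.
Aggressive: (1/3)·7 + (1/6)·1 + (1/2)·5 = 5
Moderate: (1/3)·8 + (1/6)·3 + (1/2)·3 = 14/3
Cautious: (1/3)·2 + (1/6)·7 + (1/2)·9 = 19/3
Highest expected payoff is 19/3, from Cautious.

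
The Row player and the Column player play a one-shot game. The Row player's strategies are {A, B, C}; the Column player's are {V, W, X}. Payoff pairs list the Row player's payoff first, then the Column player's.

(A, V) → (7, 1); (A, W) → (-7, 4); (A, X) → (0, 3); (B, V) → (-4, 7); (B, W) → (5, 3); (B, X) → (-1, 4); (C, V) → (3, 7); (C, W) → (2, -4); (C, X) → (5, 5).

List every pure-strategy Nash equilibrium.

Check mutual best responses: a cell is a NE iff neither player can gain by unilaterally deviating.
The Row player's best responses — vs V: A (payoff 7); vs W: B (payoff 5); vs X: C (payoff 5).
The Column player's best responses — vs A: W (payoff 4); vs B: V (payoff 7); vs C: V (payoff 7).
No cell has both players best-responding. For instance, the Row player's best reply to W is B, but against B the Column player prefers V over W.

There is no pure-strategy Nash equilibrium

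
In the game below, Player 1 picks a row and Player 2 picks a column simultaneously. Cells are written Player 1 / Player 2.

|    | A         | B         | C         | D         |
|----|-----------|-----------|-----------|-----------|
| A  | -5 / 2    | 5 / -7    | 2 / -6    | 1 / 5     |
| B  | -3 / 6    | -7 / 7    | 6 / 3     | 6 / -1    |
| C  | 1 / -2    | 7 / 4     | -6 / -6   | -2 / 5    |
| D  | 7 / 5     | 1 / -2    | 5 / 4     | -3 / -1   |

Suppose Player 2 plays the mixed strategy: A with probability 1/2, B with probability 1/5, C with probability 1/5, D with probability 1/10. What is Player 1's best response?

D

Player 1's best reply maximizes expected payoff against the mix.
A: (1/2)·(-5) + (1/5)·5 + (1/5)·2 + (1/10)·1 = -1
B: (1/2)·(-3) + (1/5)·(-7) + (1/5)·6 + (1/10)·6 = -11/10
C: (1/2)·1 + (1/5)·7 + (1/5)·(-6) + (1/10)·(-2) = 1/2
D: (1/2)·7 + (1/5)·1 + (1/5)·5 + (1/10)·(-3) = 22/5
Highest expected payoff is 22/5, from D.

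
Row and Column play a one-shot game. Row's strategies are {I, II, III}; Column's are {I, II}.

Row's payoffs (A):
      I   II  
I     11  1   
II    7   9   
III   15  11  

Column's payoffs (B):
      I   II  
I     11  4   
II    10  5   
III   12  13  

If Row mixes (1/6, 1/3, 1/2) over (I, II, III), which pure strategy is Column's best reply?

Column's best reply maximizes expected payoff against the mix.
I: (1/6)·11 + (1/3)·10 + (1/2)·12 = 67/6
II: (1/6)·4 + (1/3)·5 + (1/2)·13 = 53/6
Highest expected payoff is 67/6, from I.

I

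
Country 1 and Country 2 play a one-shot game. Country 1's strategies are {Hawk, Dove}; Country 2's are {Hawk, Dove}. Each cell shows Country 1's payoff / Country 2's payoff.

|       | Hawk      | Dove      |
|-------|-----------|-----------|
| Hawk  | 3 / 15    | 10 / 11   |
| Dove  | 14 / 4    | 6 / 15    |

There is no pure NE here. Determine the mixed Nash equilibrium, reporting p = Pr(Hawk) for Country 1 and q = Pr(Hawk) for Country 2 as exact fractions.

Each player's mixing probability is pinned down by making the *other* player indifferent.
Country 2 indifferent between Hawk and Dove: p·15 + (1−p)·4 = p·11 + (1−p)·15 ⟹ 4 + 11p = 15 + (-4)p ⟹ p = 11/15.
Country 1 indifferent between Hawk and Dove: q·3 + (1−q)·10 = q·14 + (1−q)·6 ⟹ 10 + (-7)q = 6 + 8q ⟹ q = 4/15.

p = 11/15, q = 4/15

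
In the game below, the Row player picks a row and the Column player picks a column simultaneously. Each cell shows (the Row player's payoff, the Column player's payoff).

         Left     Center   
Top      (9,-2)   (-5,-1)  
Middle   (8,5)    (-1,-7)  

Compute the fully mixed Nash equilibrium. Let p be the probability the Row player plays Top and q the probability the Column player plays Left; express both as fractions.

Each player's mixing probability is pinned down by making the *other* player indifferent.
The Column player indifferent between Left and Center: p·(-2) + (1−p)·5 = p·(-1) + (1−p)·(-7) ⟹ 5 + (-7)p = (-7) + 6p ⟹ p = 12/13.
The Row player indifferent between Top and Middle: q·9 + (1−q)·(-5) = q·8 + (1−q)·(-1) ⟹ (-5) + 14q = (-1) + 9q ⟹ q = 4/5.

p = 12/13, q = 4/5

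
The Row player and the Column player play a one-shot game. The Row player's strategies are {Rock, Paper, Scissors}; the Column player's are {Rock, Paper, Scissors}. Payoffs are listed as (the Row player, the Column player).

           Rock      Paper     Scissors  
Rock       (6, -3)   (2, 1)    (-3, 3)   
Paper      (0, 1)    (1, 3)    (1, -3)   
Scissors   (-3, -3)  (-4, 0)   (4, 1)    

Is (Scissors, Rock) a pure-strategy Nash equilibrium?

No

Holding the Column player at Rock: the Row player gets -3 from Scissors but could get 6 by switching to Rock. The Row player has a profitable deviation.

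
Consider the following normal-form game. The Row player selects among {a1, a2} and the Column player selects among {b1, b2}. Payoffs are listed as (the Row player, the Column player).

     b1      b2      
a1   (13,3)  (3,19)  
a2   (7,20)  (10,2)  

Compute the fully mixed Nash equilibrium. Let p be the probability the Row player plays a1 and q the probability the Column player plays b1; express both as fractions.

In a mixed NE each player is indifferent between their pure strategies, so the opponent's mix sets the indifference.
The Column player indifferent between b1 and b2: p·3 + (1−p)·20 = p·19 + (1−p)·2 ⟹ 20 + (-17)p = 2 + 17p ⟹ p = 9/17.
The Row player indifferent between a1 and a2: q·13 + (1−q)·3 = q·7 + (1−q)·10 ⟹ 3 + 10q = 10 + (-3)q ⟹ q = 7/13.

p = 9/17, q = 7/13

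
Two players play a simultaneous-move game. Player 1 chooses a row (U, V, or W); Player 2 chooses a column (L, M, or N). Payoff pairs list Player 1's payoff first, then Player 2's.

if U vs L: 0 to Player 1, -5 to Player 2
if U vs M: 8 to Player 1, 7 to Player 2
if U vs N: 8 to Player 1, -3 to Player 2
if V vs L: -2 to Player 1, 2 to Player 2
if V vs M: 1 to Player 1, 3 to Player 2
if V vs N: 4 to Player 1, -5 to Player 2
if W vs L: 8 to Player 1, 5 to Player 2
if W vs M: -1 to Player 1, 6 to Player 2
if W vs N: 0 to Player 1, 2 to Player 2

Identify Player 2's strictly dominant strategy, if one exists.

M

A strategy is strictly dominant if it gives Player 2 a strictly higher payoff than every other strategy, against every choice by the opponent.
M strictly dominates: vs U: 7 > each of {-5, -3}; vs V: 3 > each of {2, -5}; vs W: 6 > each of {5, 2}.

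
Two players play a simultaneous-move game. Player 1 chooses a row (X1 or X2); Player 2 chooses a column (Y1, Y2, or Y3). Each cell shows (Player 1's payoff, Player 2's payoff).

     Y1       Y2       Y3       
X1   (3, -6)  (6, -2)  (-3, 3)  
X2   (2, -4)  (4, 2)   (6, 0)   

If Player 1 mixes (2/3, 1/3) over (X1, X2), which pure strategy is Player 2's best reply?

Y3

Player 2's best reply maximizes expected payoff against the mix.
Y1: (2/3)·(-6) + (1/3)·(-4) = -16/3
Y2: (2/3)·(-2) + (1/3)·2 = -2/3
Y3: (2/3)·3 + (1/3)·0 = 2
Highest expected payoff is 2, from Y3.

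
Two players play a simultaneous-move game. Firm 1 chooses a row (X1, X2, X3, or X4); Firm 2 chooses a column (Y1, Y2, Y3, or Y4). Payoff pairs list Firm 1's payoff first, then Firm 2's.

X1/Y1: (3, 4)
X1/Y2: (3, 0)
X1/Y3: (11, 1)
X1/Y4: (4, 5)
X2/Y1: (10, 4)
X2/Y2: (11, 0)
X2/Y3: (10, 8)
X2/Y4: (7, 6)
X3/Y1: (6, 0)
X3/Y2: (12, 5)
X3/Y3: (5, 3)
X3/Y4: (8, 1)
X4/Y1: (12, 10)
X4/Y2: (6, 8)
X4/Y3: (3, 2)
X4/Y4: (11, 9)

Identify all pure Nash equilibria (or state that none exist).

(X3, Y2) and (X4, Y1)

A profile is a Nash equilibrium when each player is best-responding to the other.
Firm 1's best responses — vs Y1: X4 (payoff 12); vs Y2: X3 (payoff 12); vs Y3: X1 (payoff 11); vs Y4: X4 (payoff 11).
Firm 2's best responses — vs X1: Y4 (payoff 5); vs X2: Y3 (payoff 8); vs X3: Y2 (payoff 5); vs X4: Y1 (payoff 10).
Mutual best responses occur at (X3, Y2) and (X4, Y1); at each, neither player gains by switching.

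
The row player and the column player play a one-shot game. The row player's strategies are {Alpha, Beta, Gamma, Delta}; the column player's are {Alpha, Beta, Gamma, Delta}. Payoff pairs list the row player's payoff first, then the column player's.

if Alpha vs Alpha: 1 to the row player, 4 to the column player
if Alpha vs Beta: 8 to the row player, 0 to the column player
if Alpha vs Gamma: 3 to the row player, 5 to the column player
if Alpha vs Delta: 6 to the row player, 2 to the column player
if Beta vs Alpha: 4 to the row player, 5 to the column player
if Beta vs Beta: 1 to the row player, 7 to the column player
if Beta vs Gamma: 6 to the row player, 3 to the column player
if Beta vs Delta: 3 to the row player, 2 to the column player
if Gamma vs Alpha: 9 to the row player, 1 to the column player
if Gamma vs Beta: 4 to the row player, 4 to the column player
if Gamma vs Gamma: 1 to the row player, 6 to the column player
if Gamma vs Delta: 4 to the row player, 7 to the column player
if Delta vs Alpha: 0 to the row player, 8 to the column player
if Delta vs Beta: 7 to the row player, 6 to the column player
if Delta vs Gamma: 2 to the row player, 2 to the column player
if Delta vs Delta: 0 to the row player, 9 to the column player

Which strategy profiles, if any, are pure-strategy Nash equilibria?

None

Find each player's best response to every opponent strategy; NE are the intersections.
The row player's best responses — vs Alpha: Gamma (payoff 9); vs Beta: Alpha (payoff 8); vs Gamma: Beta (payoff 6); vs Delta: Alpha (payoff 6).
The column player's best responses — vs Alpha: Gamma (payoff 5); vs Beta: Beta (payoff 7); vs Gamma: Delta (payoff 7); vs Delta: Delta (payoff 9).
No cell has both players best-responding. For instance, the row player's best reply to Delta is Alpha, but against Alpha the column player prefers Gamma over Delta.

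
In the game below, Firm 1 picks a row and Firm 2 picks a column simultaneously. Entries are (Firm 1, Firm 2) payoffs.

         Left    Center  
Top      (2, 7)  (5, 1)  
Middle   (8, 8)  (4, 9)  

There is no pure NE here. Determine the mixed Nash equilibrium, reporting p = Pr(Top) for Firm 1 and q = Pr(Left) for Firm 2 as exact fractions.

In a mixed NE each player is indifferent between their pure strategies, so the opponent's mix sets the indifference.
Firm 2 indifferent between Left and Center: p·7 + (1−p)·8 = p·1 + (1−p)·9 ⟹ 8 + (-1)p = 9 + (-8)p ⟹ p = 1/7.
Firm 1 indifferent between Top and Middle: q·2 + (1−q)·5 = q·8 + (1−q)·4 ⟹ 5 + (-3)q = 4 + 4q ⟹ q = 1/7.

p = 1/7, q = 1/7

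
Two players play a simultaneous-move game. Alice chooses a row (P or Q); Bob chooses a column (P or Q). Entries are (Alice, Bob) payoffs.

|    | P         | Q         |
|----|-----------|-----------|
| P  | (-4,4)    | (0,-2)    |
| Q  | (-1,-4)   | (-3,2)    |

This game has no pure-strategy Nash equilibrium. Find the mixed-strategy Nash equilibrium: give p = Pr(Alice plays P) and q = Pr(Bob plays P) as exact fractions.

p = 1/2, q = 1/2

In a mixed NE each player is indifferent between their pure strategies, so the opponent's mix sets the indifference.
Bob indifferent between P and Q: p·4 + (1−p)·(-4) = p·(-2) + (1−p)·2 ⟹ (-4) + 8p = 2 + (-4)p ⟹ p = 1/2.
Alice indifferent between P and Q: q·(-4) + (1−q)·0 = q·(-1) + (1−q)·(-3) ⟹ 0 + (-4)q = (-3) + 2q ⟹ q = 1/2.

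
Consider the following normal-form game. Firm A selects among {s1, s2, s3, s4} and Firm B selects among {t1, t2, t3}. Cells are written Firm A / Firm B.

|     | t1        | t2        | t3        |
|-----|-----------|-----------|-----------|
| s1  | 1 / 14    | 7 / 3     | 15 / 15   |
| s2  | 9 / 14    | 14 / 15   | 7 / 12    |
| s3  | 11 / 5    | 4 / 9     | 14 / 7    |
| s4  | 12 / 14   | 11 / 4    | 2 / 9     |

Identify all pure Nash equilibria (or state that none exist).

Check mutual best responses: a cell is a NE iff neither player can gain by unilaterally deviating.
Firm A's best responses — vs t1: s4 (payoff 12); vs t2: s2 (payoff 14); vs t3: s1 (payoff 15).
Firm B's best responses — vs s1: t3 (payoff 15); vs s2: t2 (payoff 15); vs s3: t2 (payoff 9); vs s4: t1 (payoff 14).
Mutual best responses occur at (s1, t3), (s2, t2), and (s4, t1); at each, neither player gains by switching.

(s1, t3), (s2, t2), and (s4, t1)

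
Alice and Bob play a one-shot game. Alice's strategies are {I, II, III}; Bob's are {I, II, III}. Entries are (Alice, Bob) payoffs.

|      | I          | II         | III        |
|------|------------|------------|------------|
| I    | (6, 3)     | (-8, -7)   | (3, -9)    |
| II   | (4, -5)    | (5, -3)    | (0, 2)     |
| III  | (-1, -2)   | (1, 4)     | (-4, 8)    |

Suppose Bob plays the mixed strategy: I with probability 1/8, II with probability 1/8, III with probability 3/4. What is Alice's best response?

I

Alice's best reply maximizes expected payoff against the mix.
I: (1/8)·6 + (1/8)·(-8) + (3/4)·3 = 2
II: (1/8)·4 + (1/8)·5 + (3/4)·0 = 9/8
III: (1/8)·(-1) + (1/8)·1 + (3/4)·(-4) = -3
Highest expected payoff is 2, from I.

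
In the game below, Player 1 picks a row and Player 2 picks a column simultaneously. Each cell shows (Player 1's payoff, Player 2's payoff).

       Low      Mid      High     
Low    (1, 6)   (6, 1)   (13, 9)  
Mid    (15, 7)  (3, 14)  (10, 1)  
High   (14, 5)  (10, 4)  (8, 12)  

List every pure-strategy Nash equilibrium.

A profile is a Nash equilibrium when each player is best-responding to the other.
Player 1's best responses — vs Low: Mid (payoff 15); vs Mid: High (payoff 10); vs High: Low (payoff 13).
Player 2's best responses — vs Low: High (payoff 9); vs Mid: Mid (payoff 14); vs High: High (payoff 12).
The only mutual best response is (Low, High); neither player gains by switching there.

(Low, High)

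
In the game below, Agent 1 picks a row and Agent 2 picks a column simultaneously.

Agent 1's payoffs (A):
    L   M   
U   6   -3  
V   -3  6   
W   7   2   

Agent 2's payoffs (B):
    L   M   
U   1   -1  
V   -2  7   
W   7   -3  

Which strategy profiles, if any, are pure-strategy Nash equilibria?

(V, M) and (W, L)

Find each player's best response to every opponent strategy; NE are the intersections.
Agent 1's best responses — vs L: W (payoff 7); vs M: V (payoff 6).
Agent 2's best responses — vs U: L (payoff 1); vs V: M (payoff 7); vs W: L (payoff 7).
Mutual best responses occur at (V, M) and (W, L); at each, neither player gains by switching.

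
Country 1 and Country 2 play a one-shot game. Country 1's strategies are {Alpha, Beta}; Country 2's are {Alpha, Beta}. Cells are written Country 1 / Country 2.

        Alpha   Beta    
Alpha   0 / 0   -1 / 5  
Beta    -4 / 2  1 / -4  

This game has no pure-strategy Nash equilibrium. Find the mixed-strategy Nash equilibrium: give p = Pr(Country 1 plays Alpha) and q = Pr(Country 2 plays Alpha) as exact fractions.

p = 6/11, q = 1/3

In a mixed NE each player is indifferent between their pure strategies, so the opponent's mix sets the indifference.
Country 2 indifferent between Alpha and Beta: p·0 + (1−p)·2 = p·5 + (1−p)·(-4) ⟹ 2 + (-2)p = (-4) + 9p ⟹ p = 6/11.
Country 1 indifferent between Alpha and Beta: q·0 + (1−q)·(-1) = q·(-4) + (1−q)·1 ⟹ (-1) + 1q = 1 + (-5)q ⟹ q = 1/3.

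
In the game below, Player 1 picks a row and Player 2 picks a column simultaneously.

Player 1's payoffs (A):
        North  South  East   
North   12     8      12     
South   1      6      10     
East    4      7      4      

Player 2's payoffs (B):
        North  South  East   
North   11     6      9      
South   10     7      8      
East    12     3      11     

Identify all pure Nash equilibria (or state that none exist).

Check mutual best responses: a cell is a NE iff neither player can gain by unilaterally deviating.
Player 1's best responses — vs North: North (payoff 12); vs South: North (payoff 8); vs East: North (payoff 12).
Player 2's best responses — vs North: North (payoff 11); vs South: North (payoff 10); vs East: North (payoff 12).
The only mutual best response is (North, North); neither player gains by switching there.

(North, North)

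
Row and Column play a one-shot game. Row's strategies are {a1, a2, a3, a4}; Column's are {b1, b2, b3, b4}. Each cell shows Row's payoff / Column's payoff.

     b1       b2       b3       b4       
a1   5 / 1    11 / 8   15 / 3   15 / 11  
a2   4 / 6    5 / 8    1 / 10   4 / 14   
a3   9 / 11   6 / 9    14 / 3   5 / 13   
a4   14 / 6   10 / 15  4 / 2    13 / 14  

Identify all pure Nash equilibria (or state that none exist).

Find each player's best response to every opponent strategy; NE are the intersections.
Row's best responses — vs b1: a4 (payoff 14); vs b2: a1 (payoff 11); vs b3: a1 (payoff 15); vs b4: a1 (payoff 15).
Column's best responses — vs a1: b4 (payoff 11); vs a2: b4 (payoff 14); vs a3: b4 (payoff 13); vs a4: b2 (payoff 15).
The only mutual best response is (a1, b4); neither player gains by switching there.

(a1, b4)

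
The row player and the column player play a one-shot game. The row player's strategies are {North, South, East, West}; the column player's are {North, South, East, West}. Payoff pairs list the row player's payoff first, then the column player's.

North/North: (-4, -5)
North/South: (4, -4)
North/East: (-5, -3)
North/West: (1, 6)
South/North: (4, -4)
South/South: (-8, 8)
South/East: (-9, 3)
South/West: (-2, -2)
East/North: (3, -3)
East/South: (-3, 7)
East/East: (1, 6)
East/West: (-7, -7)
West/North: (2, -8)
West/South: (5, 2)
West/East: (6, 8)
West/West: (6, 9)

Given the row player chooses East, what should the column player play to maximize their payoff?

With the row player fixed at East, the column player's payoffs are: North → -3, South → 7, East → 6, West → -7.
The maximum is 7, achieved by South.

South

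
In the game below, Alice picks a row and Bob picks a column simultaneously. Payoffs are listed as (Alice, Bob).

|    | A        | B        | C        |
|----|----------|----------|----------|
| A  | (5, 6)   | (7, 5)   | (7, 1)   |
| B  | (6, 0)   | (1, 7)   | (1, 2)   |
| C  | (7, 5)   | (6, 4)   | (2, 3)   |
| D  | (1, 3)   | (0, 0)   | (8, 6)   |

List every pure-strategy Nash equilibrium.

Find each player's best response to every opponent strategy; NE are the intersections.
Alice's best responses — vs A: C (payoff 7); vs B: A (payoff 7); vs C: D (payoff 8).
Bob's best responses — vs A: A (payoff 6); vs B: B (payoff 7); vs C: A (payoff 5); vs D: C (payoff 6).
Mutual best responses occur at (C, A) and (D, C); at each, neither player gains by switching.

(C, A) and (D, C)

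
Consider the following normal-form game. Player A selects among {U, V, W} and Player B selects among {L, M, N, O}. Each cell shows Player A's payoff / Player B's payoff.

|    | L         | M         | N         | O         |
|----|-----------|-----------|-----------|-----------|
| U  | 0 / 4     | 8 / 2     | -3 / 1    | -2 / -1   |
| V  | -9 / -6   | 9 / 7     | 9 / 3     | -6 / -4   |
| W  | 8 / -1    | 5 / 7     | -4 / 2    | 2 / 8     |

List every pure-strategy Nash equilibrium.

Check mutual best responses: a cell is a NE iff neither player can gain by unilaterally deviating.
Player A's best responses — vs L: W (payoff 8); vs M: V (payoff 9); vs N: V (payoff 9); vs O: W (payoff 2).
Player B's best responses — vs U: L (payoff 4); vs V: M (payoff 7); vs W: O (payoff 8).
Mutual best responses occur at (V, M) and (W, O); at each, neither player gains by switching.

(V, M) and (W, O)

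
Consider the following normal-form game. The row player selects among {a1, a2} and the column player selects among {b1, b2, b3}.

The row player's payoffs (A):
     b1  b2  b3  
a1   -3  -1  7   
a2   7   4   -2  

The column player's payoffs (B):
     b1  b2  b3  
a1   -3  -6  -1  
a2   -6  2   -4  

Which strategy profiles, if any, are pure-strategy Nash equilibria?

Check mutual best responses: a cell is a NE iff neither player can gain by unilaterally deviating.
The row player's best responses — vs b1: a2 (payoff 7); vs b2: a2 (payoff 4); vs b3: a1 (payoff 7).
The column player's best responses — vs a1: b3 (payoff -1); vs a2: b2 (payoff 2).
Mutual best responses occur at (a1, b3) and (a2, b2); at each, neither player gains by switching.

(a1, b3) and (a2, b2)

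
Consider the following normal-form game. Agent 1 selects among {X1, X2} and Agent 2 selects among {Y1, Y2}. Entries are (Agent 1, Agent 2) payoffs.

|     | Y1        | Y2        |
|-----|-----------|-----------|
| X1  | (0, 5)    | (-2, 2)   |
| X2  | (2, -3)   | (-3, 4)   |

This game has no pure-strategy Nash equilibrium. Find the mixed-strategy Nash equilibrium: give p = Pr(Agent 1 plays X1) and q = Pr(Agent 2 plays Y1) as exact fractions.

Each player's mixing probability is pinned down by making the *other* player indifferent.
Agent 2 indifferent between Y1 and Y2: p·5 + (1−p)·(-3) = p·2 + (1−p)·4 ⟹ (-3) + 8p = 4 + (-2)p ⟹ p = 7/10.
Agent 1 indifferent between X1 and X2: q·0 + (1−q)·(-2) = q·2 + (1−q)·(-3) ⟹ (-2) + 2q = (-3) + 5q ⟹ q = 1/3.

p = 7/10, q = 1/3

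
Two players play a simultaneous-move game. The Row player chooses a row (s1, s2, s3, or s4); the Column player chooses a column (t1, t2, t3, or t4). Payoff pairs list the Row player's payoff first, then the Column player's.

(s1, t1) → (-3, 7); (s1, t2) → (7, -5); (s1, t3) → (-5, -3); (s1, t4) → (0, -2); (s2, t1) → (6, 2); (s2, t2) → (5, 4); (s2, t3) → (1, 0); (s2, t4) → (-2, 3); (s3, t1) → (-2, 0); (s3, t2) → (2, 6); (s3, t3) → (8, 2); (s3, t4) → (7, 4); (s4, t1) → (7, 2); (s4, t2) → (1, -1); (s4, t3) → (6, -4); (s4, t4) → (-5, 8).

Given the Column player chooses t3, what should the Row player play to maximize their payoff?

s3

With the Column player fixed at t3, the Row player's payoffs are: s1 → -5, s2 → 1, s3 → 8, s4 → 6.
The maximum is 8, achieved by s3.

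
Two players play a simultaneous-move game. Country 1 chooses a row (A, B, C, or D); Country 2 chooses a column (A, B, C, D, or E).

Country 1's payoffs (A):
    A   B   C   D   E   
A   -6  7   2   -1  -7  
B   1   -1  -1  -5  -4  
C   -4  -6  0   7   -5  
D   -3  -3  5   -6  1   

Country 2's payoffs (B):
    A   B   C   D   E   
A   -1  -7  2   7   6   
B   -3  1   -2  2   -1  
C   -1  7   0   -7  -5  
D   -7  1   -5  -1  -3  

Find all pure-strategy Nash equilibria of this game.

Check mutual best responses: a cell is a NE iff neither player can gain by unilaterally deviating.
Country 1's best responses — vs A: B (payoff 1); vs B: A (payoff 7); vs C: D (payoff 5); vs D: C (payoff 7); vs E: D (payoff 1).
Country 2's best responses — vs A: D (payoff 7); vs B: D (payoff 2); vs C: B (payoff 7); vs D: B (payoff 1).
No cell has both players best-responding. For instance, Country 1's best reply to C is D, but against D Country 2 prefers B over C.

None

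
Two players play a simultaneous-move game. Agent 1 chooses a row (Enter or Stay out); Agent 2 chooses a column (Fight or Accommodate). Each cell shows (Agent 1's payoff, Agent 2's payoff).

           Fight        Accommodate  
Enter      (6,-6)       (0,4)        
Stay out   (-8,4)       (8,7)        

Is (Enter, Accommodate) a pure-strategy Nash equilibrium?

Holding Agent 2 at Accommodate: Agent 1 gets 0 from Enter but could get 8 by switching to Stay out. Agent 1 has a profitable deviation.

No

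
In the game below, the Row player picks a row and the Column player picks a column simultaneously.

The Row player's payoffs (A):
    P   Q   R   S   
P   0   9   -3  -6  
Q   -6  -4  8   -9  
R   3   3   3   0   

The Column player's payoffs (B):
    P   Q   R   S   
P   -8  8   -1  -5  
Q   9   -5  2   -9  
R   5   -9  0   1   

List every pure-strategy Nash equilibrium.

A profile is a Nash equilibrium when each player is best-responding to the other.
The Row player's best responses — vs P: R (payoff 3); vs Q: P (payoff 9); vs R: Q (payoff 8); vs S: R (payoff 0).
The Column player's best responses — vs P: Q (payoff 8); vs Q: P (payoff 9); vs R: P (payoff 5).
Mutual best responses occur at (P, Q) and (R, P); at each, neither player gains by switching.

(P, Q) and (R, P)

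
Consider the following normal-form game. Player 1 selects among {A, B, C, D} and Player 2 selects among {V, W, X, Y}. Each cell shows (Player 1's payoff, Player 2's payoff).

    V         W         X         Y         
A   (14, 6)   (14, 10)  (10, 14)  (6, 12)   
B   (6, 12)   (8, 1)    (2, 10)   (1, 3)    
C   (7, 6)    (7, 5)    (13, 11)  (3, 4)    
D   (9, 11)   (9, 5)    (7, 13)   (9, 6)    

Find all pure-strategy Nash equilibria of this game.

(C, X)

A profile is a Nash equilibrium when each player is best-responding to the other.
Player 1's best responses — vs V: A (payoff 14); vs W: A (payoff 14); vs X: C (payoff 13); vs Y: D (payoff 9).
Player 2's best responses — vs A: X (payoff 14); vs B: V (payoff 12); vs C: X (payoff 11); vs D: X (payoff 13).
The only mutual best response is (C, X); neither player gains by switching there.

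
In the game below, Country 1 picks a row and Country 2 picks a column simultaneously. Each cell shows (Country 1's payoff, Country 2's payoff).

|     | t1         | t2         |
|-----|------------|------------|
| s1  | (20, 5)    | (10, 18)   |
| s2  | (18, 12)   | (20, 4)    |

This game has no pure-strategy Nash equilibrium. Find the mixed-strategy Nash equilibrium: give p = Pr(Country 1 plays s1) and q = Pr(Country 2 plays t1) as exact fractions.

p = 8/21, q = 5/6

In a mixed NE each player is indifferent between their pure strategies, so the opponent's mix sets the indifference.
Country 2 indifferent between t1 and t2: p·5 + (1−p)·12 = p·18 + (1−p)·4 ⟹ 12 + (-7)p = 4 + 14p ⟹ p = 8/21.
Country 1 indifferent between s1 and s2: q·20 + (1−q)·10 = q·18 + (1−q)·20 ⟹ 10 + 10q = 20 + (-2)q ⟹ q = 5/6.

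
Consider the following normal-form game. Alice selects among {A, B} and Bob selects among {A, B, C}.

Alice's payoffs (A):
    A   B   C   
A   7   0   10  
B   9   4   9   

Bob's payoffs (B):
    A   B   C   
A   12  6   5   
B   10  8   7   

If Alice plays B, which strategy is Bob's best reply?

With Alice fixed at B, Bob's payoffs are: A → 10, B → 8, C → 7.
The maximum is 10, achieved by A.

A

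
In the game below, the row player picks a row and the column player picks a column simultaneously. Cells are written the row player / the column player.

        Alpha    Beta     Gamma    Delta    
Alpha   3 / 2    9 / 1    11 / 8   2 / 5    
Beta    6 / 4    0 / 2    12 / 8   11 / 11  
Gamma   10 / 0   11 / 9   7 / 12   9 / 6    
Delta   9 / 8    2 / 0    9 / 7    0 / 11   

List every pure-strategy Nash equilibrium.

Check mutual best responses: a cell is a NE iff neither player can gain by unilaterally deviating.
The row player's best responses — vs Alpha: Gamma (payoff 10); vs Beta: Gamma (payoff 11); vs Gamma: Beta (payoff 12); vs Delta: Beta (payoff 11).
The column player's best responses — vs Alpha: Gamma (payoff 8); vs Beta: Delta (payoff 11); vs Gamma: Gamma (payoff 12); vs Delta: Delta (payoff 11).
The only mutual best response is (Beta, Delta); neither player gains by switching there.

(Beta, Delta)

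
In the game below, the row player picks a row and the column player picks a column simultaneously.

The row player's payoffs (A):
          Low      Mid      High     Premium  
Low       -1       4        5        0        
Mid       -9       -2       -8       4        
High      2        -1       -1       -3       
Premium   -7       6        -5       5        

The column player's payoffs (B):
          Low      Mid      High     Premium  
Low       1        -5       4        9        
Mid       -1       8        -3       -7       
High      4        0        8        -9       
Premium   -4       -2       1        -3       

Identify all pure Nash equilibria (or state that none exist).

There is no pure-strategy Nash equilibrium

A profile is a Nash equilibrium when each player is best-responding to the other.
The row player's best responses — vs Low: High (payoff 2); vs Mid: Premium (payoff 6); vs High: Low (payoff 5); vs Premium: Premium (payoff 5).
The column player's best responses — vs Low: Premium (payoff 9); vs Mid: Mid (payoff 8); vs High: High (payoff 8); vs Premium: High (payoff 1).
No cell has both players best-responding. For instance, the row player's best reply to Premium is Premium, but against Premium the column player prefers High over Premium.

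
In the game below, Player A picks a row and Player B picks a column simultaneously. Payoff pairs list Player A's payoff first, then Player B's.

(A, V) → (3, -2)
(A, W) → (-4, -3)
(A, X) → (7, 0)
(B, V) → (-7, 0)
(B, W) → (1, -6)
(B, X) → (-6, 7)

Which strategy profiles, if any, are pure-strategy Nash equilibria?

Find each player's best response to every opponent strategy; NE are the intersections.
Player A's best responses — vs V: A (payoff 3); vs W: B (payoff 1); vs X: A (payoff 7).
Player B's best responses — vs A: X (payoff 0); vs B: X (payoff 7).
The only mutual best response is (A, X); neither player gains by switching there.

(A, X)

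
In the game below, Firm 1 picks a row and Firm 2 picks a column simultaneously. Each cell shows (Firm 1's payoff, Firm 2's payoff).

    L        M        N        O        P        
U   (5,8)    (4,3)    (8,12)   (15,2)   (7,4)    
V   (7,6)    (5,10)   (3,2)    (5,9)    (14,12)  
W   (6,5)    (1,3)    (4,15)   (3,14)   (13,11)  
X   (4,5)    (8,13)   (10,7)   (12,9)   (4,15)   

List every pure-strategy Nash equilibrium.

(V, P)

A profile is a Nash equilibrium when each player is best-responding to the other.
Firm 1's best responses — vs L: V (payoff 7); vs M: X (payoff 8); vs N: X (payoff 10); vs O: U (payoff 15); vs P: V (payoff 14).
Firm 2's best responses — vs U: N (payoff 12); vs V: P (payoff 12); vs W: N (payoff 15); vs X: P (payoff 15).
The only mutual best response is (V, P); neither player gains by switching there.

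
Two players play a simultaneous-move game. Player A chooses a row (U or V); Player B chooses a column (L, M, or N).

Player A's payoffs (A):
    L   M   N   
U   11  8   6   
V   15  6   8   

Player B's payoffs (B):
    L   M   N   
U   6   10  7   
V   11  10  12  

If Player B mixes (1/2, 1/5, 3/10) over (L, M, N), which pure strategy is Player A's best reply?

Player A's best reply maximizes expected payoff against the mix.
U: (1/2)·11 + (1/5)·8 + (3/10)·6 = 89/10
V: (1/2)·15 + (1/5)·6 + (3/10)·8 = 111/10
Highest expected payoff is 111/10, from V.

V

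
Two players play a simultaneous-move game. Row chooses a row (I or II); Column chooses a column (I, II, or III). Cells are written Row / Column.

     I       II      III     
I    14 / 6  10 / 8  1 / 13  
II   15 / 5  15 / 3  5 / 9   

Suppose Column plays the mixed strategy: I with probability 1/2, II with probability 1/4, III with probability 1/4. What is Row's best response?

II

Compute Row's expected payoff from each pure strategy against the given mix.
I: (1/2)·14 + (1/4)·10 + (1/4)·1 = 39/4
II: (1/2)·15 + (1/4)·15 + (1/4)·5 = 25/2
Highest expected payoff is 25/2, from II.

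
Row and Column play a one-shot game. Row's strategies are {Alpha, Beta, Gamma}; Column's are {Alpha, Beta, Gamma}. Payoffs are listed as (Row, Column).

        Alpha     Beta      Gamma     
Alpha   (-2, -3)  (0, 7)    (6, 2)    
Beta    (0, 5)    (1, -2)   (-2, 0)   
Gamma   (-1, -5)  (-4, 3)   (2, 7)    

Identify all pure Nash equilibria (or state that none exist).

A profile is a Nash equilibrium when each player is best-responding to the other.
Row's best responses — vs Alpha: Beta (payoff 0); vs Beta: Beta (payoff 1); vs Gamma: Alpha (payoff 6).
Column's best responses — vs Alpha: Beta (payoff 7); vs Beta: Alpha (payoff 5); vs Gamma: Gamma (payoff 7).
The only mutual best response is (Beta, Alpha); neither player gains by switching there.

(Beta, Alpha)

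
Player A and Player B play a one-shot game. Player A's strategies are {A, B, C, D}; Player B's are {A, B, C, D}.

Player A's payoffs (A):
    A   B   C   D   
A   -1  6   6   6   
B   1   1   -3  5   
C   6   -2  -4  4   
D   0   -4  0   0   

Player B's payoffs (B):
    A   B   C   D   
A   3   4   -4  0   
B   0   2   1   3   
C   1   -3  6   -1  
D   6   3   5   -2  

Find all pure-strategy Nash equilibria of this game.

Find each player's best response to every opponent strategy; NE are the intersections.
Player A's best responses — vs A: C (payoff 6); vs B: A (payoff 6); vs C: A (payoff 6); vs D: A (payoff 6).
Player B's best responses — vs A: B (payoff 4); vs B: D (payoff 3); vs C: C (payoff 6); vs D: A (payoff 6).
The only mutual best response is (A, B); neither player gains by switching there.

(A, B)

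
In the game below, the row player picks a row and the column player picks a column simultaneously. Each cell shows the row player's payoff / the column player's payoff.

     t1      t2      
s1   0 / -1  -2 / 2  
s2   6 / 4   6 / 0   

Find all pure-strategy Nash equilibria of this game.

(s2, t1)

Find each player's best response to every opponent strategy; NE are the intersections.
The row player's best responses — vs t1: s2 (payoff 6); vs t2: s2 (payoff 6).
The column player's best responses — vs s1: t2 (payoff 2); vs s2: t1 (payoff 4).
The only mutual best response is (s2, t1); neither player gains by switching there.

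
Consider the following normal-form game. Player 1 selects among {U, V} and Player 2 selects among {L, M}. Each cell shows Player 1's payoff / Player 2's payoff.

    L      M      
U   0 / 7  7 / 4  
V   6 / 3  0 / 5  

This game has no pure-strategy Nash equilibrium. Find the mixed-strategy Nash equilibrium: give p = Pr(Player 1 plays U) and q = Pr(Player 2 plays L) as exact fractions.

p = 2/5, q = 7/13

In a mixed NE each player is indifferent between their pure strategies, so the opponent's mix sets the indifference.
Player 2 indifferent between L and M: p·7 + (1−p)·3 = p·4 + (1−p)·5 ⟹ 3 + 4p = 5 + (-1)p ⟹ p = 2/5.
Player 1 indifferent between U and V: q·0 + (1−q)·7 = q·6 + (1−q)·0 ⟹ 7 + (-7)q = 0 + 6q ⟹ q = 7/13.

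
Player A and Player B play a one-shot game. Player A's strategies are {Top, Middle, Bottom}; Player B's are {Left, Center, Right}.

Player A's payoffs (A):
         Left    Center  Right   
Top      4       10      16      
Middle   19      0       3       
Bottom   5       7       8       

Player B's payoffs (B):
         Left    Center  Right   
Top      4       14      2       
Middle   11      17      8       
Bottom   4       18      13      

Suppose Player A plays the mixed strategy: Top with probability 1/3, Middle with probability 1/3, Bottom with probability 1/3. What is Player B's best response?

Center

Compute Player B's expected payoff from each pure strategy against the given mix.
Left: (1/3)·4 + (1/3)·11 + (1/3)·4 = 19/3
Center: (1/3)·14 + (1/3)·17 + (1/3)·18 = 49/3
Right: (1/3)·2 + (1/3)·8 + (1/3)·13 = 23/3
Highest expected payoff is 49/3, from Center.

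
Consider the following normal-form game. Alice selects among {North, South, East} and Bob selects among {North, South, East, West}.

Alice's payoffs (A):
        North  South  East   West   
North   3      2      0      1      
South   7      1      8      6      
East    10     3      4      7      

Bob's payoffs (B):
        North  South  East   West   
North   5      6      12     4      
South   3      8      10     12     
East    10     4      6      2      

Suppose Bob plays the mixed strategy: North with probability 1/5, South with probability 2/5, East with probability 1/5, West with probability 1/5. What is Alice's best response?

East

Alice's best reply maximizes expected payoff against the mix.
North: (1/5)·3 + (2/5)·2 + (1/5)·0 + (1/5)·1 = 8/5
South: (1/5)·7 + (2/5)·1 + (1/5)·8 + (1/5)·6 = 23/5
East: (1/5)·10 + (2/5)·3 + (1/5)·4 + (1/5)·7 = 27/5
Highest expected payoff is 27/5, from East.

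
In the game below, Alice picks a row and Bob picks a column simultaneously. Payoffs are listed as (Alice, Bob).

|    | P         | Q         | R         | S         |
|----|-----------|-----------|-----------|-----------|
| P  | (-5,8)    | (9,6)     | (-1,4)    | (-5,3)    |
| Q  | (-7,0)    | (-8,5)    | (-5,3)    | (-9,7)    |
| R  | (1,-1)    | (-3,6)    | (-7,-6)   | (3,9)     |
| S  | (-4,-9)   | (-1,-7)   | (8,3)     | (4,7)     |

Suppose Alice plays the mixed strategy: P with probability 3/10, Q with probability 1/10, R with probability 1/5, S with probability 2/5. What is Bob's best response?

Bob's best reply maximizes expected payoff against the mix.
P: (3/10)·8 + (1/10)·0 + (1/5)·(-1) + (2/5)·(-9) = -7/5
Q: (3/10)·6 + (1/10)·5 + (1/5)·6 + (2/5)·(-7) = 7/10
R: (3/10)·4 + (1/10)·3 + (1/5)·(-6) + (2/5)·3 = 3/2
S: (3/10)·3 + (1/10)·7 + (1/5)·9 + (2/5)·7 = 31/5
Highest expected payoff is 31/5, from S.

S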